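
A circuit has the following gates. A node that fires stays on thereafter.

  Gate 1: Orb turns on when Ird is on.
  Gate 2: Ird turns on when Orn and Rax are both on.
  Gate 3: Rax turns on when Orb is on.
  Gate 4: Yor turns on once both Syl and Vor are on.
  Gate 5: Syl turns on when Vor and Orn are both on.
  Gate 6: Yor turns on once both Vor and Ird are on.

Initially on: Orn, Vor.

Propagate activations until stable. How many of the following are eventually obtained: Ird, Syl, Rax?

1

Vor and Orn are on, so Syl turns on (Gate 5).
Ird would need Orn and Rax (Gate 2), but Rax never turns on.
Syl: reached.
Rax would need Orb (Gate 3), but Orb never turns on.
Reached: Syl — 1 of the 3.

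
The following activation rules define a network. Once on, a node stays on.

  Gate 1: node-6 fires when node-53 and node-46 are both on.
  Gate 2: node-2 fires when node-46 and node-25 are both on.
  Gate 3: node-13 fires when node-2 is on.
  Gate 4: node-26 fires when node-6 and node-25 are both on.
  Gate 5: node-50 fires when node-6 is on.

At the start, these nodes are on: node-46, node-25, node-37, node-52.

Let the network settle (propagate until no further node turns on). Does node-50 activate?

node-50 would need node-6 (Gate 5), but node-6 never turns on.

No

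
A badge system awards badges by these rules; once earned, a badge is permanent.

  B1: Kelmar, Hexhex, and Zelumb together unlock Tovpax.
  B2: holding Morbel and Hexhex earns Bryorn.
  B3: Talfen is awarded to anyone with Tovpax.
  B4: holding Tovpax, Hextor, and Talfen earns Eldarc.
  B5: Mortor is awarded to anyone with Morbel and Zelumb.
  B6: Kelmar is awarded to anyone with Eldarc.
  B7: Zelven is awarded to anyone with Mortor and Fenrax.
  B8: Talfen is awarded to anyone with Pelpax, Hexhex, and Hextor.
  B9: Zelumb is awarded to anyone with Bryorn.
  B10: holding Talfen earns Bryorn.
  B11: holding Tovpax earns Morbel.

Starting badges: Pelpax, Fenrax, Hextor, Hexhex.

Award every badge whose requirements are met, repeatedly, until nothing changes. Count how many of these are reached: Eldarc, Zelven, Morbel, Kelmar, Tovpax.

Eldarc would need Tovpax, Hextor, and Talfen (B4), but Tovpax is never earned.
Zelven would need Mortor and Fenrax (B7), but Mortor is never earned.
Morbel would need Tovpax (B11), but Tovpax is never earned.
Kelmar would need Eldarc (B6), but Eldarc is never earned.
Tovpax would need Kelmar, Hexhex, and Zelumb (B1), but Kelmar is never earned.
None of the 5 are reached.

0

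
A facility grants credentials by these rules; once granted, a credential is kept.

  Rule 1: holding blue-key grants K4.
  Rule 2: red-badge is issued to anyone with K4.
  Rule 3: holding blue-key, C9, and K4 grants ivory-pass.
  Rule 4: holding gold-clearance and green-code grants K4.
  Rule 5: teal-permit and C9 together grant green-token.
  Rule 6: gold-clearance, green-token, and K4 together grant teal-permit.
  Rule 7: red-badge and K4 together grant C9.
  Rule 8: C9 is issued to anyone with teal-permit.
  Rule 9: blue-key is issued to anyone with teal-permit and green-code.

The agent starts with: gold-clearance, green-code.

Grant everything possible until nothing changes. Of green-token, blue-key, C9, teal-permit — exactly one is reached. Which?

C9

Holding gold-clearance and green-code grants K4 (Rule 4).
Holding K4 grants red-badge (Rule 2).
Holding red-badge and K4 grants C9 (Rule 7).
blue-key would need teal-permit and green-code (Rule 9), but teal-permit is never granted. teal-permit would need gold-clearance, green-token, and K4 (Rule 6), but green-token is never granted. green-token would need teal-permit and C9 (Rule 5), but teal-permit is never granted.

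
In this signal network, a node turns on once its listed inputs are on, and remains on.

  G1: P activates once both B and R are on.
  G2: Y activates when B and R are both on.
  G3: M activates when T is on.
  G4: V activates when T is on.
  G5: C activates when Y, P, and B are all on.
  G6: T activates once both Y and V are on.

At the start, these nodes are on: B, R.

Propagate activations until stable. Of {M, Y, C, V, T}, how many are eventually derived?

G2: B and R on → Y on.
G1: B and R on → P on.
Y, P, and B are on, so C activates (G5).
M would need T (G3), but T never turns on.
Y: reached.
C: reached.
V would need T (G4), but T never turns on.
T would need Y and V (G6), but V never turns on.
Reached: Y and C — 2 of the 5.

2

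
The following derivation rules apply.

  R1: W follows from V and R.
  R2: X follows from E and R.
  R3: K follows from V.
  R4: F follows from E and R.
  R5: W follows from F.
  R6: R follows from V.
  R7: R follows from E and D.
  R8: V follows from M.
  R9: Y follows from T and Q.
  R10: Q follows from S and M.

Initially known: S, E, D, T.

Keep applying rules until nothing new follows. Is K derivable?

No

K would need V (R3), but V is never established.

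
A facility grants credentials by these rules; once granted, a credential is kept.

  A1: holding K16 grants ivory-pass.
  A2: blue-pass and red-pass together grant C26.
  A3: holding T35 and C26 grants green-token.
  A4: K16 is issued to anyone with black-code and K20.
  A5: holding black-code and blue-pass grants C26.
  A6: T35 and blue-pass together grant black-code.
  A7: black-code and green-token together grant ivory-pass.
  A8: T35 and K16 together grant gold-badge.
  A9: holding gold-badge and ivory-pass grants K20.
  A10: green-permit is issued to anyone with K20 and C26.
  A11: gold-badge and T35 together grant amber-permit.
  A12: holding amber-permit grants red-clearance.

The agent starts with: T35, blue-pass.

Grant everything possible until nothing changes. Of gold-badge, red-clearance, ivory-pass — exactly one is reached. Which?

Holding T35 and blue-pass grants black-code (A6).
Holding black-code and blue-pass grants C26 (A5).
Holding T35 and C26 grants green-token (A3).
Holding black-code and green-token grants ivory-pass (A7).
red-clearance would need amber-permit (A12), but amber-permit is never granted. gold-badge would need T35 and K16 (A8), but K16 is never granted.

ivory-pass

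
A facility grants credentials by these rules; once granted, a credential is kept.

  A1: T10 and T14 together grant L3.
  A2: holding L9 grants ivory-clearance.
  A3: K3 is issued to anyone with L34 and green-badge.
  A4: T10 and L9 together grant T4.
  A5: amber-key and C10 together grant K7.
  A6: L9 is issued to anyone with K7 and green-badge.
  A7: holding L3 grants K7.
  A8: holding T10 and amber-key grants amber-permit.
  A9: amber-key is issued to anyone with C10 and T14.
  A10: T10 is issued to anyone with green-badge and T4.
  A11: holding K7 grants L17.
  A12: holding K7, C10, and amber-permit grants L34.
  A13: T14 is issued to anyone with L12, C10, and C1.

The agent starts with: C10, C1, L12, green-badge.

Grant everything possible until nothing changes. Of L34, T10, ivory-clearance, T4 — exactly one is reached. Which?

Holding L12, C10, and C1 grants T14 (A13).
Holding C10 and T14 grants amber-key (A9).
Holding amber-key and C10 grants K7 (A5).
Holding K7 and green-badge grants L9 (A6).
Holding L9 grants ivory-clearance (A2).
T4 would need T10 and L9 (A4), but T10 is never granted. L34 would need K7, C10, and amber-permit (A12), but amber-permit is never granted. T10 would need green-badge and T4 (A10), but T4 is never granted.

ivory-clearance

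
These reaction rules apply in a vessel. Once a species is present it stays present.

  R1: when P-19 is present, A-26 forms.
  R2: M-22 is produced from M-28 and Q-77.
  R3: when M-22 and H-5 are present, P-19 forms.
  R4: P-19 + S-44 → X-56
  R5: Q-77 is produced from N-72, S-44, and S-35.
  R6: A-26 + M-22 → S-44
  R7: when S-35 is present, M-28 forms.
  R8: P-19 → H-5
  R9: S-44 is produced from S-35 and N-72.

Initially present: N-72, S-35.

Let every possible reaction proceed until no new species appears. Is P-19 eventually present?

No

P-19 would need M-22 and H-5 (R3), but H-5 never forms.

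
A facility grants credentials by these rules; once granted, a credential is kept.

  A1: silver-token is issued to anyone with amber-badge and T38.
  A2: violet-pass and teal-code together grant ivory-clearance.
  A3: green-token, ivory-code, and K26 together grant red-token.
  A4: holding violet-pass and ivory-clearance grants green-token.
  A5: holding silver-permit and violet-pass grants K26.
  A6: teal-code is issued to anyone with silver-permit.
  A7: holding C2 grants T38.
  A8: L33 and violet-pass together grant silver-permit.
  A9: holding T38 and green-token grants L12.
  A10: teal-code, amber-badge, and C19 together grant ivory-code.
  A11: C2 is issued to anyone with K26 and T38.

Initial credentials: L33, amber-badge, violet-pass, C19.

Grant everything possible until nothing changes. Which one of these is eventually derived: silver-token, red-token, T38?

red-token

Holding L33 and violet-pass grants silver-permit (A8).
Holding silver-permit grants teal-code (A6).
Holding silver-permit and violet-pass grants K26 (A5).
Holding violet-pass and teal-code grants ivory-clearance (A2).
Holding teal-code, amber-badge, and C19 grants ivory-code (A10).
Holding violet-pass and ivory-clearance grants green-token (A4).
Holding green-token, ivory-code, and K26 grants red-token (A3).
silver-token would need amber-badge and T38 (A1), but T38 is never granted. T38 would need C2 (A7), but C2 is never granted.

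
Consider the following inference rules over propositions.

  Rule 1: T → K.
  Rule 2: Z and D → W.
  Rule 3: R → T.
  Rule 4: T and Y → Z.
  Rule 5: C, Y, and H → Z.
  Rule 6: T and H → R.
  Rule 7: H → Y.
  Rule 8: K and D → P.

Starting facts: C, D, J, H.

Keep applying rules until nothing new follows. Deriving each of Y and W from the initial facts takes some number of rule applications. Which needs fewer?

Y: H holds, so Y follows (Rule 7). [1 rule application]
W: H holds, so Y follows (Rule 7). C, Y, and H hold, so Z follows (Rule 5). Z and D hold, so W follows (Rule 2). [3 rule applications]
Y needs fewer.

Y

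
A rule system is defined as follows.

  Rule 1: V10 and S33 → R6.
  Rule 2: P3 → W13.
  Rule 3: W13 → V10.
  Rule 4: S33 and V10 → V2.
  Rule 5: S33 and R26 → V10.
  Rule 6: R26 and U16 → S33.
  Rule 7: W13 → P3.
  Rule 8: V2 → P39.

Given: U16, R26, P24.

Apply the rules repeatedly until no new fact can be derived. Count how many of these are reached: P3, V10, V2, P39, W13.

3

R26 and U16 hold, so S33 follows (Rule 6).
From S33 and R26, Rule 5 gives V10.
S33 and V10 hold, so V2 follows (Rule 4).
From V2, Rule 8 gives P39.
P3 would need W13 (Rule 7), but W13 is never established.
V10: reached.
V2: reached.
P39: reached.
W13 would need P3 (Rule 2), but P3 is never established.
Reached: V10, V2, and P39 — 3 of the 5.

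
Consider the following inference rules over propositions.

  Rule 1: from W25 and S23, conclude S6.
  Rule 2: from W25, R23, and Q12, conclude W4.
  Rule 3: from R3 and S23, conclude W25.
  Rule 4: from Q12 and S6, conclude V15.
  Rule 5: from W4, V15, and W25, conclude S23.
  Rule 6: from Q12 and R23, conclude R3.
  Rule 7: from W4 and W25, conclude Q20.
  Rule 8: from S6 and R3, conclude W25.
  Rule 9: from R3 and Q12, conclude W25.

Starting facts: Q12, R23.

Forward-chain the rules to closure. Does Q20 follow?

Q12 and R23 hold, so R3 follows (Rule 6).
From R3 and Q12, Rule 9 gives W25.
W25, R23, and Q12 hold, so W4 follows (Rule 2).
From W4 and W25, Rule 7 gives Q20.

Yes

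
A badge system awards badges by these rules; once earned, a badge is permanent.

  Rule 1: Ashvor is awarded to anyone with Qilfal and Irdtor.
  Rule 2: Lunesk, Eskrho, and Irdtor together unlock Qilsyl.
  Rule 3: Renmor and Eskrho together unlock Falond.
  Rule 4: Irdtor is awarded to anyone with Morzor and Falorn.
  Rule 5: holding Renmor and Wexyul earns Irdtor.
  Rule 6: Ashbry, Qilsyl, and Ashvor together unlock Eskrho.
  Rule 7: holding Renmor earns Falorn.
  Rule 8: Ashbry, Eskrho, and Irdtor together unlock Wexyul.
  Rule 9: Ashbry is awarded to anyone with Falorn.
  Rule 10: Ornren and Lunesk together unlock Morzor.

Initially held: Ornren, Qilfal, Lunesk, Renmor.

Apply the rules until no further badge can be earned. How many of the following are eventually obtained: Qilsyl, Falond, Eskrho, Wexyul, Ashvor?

1

With Ornren and Lunesk, Morzor is earned (Rule 10).
With Renmor, Falorn is earned (Rule 7).
With Morzor and Falorn, Irdtor is earned (Rule 4).
With Qilfal and Irdtor, Ashvor is earned (Rule 1).
Qilsyl would need Lunesk, Eskrho, and Irdtor (Rule 2), but Eskrho is never earned.
Falond would need Renmor and Eskrho (Rule 3), but Eskrho is never earned.
Eskrho would need Ashbry, Qilsyl, and Ashvor (Rule 6), but Qilsyl is never earned.
Wexyul would need Ashbry, Eskrho, and Irdtor (Rule 8), but Eskrho is never earned.
Ashvor: reached.
Reached: Ashvor — 1 of the 5.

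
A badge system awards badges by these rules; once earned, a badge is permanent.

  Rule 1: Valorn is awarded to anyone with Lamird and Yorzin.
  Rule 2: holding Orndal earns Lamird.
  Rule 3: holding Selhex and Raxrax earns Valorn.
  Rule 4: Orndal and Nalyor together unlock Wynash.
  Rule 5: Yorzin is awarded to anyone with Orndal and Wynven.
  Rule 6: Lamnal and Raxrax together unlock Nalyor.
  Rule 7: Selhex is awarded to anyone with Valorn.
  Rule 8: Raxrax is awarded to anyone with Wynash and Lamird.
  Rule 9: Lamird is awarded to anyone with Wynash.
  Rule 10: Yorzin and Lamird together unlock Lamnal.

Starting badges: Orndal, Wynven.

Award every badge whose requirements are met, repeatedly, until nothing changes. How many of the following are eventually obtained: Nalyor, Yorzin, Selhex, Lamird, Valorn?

4

With Orndal and Wynven, Yorzin is earned (Rule 5).
With Orndal, Lamird is earned (Rule 2).
With Lamird and Yorzin, Valorn is earned (Rule 1).
With Valorn, Selhex is earned (Rule 7).
Nalyor would need Lamnal and Raxrax (Rule 6), but Raxrax is never earned.
Yorzin: reached.
Selhex: reached.
Lamird: reached.
Valorn: reached.
Reached: Yorzin, Selhex, Lamird, and Valorn — 4 of the 5.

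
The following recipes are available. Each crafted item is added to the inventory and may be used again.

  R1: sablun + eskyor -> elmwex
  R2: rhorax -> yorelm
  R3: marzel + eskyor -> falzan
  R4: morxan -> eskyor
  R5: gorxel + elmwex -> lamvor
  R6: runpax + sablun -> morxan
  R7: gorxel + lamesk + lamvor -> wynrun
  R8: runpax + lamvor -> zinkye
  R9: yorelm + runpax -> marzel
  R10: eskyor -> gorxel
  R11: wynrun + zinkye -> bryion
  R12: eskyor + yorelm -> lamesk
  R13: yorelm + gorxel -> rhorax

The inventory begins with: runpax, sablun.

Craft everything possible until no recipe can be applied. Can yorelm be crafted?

No

yorelm would need rhorax (R2), but rhorax is never obtained.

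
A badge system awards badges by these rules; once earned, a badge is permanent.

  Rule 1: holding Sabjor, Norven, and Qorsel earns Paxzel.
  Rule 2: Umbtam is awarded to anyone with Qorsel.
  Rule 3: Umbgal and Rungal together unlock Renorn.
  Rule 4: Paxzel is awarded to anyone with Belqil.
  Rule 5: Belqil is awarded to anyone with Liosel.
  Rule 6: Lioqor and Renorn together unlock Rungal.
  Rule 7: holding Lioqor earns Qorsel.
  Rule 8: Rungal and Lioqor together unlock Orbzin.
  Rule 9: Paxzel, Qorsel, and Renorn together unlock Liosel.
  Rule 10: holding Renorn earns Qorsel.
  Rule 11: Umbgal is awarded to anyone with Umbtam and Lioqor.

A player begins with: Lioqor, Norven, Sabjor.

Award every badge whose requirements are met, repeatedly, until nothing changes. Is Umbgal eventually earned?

Yes

With Lioqor, Qorsel is earned (Rule 7).
With Qorsel, Umbtam is earned (Rule 2).
With Umbtam and Lioqor, Umbgal is earned (Rule 11).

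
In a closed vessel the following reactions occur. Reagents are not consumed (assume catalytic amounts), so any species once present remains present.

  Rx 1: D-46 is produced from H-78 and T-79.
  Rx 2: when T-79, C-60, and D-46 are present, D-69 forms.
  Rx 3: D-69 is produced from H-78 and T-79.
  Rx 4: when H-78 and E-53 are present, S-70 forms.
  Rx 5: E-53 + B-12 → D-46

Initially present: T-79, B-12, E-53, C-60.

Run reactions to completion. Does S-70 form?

No

S-70 would need H-78 and E-53 (Rx 4), but H-78 never forms.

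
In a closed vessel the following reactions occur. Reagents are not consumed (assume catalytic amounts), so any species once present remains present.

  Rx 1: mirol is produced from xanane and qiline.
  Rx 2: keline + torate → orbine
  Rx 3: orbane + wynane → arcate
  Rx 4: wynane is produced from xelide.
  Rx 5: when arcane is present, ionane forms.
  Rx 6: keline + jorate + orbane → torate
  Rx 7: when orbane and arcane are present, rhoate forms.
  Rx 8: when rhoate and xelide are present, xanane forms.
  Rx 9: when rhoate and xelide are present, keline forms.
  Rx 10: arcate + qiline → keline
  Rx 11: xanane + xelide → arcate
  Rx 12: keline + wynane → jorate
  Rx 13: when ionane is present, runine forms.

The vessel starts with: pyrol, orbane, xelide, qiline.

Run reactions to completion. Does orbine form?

xelide present → wynane forms (Rx 4).
orbane and wynane present → arcate forms (Rx 3).
arcate and qiline present → keline forms (Rx 10).
keline and wynane present → jorate forms (Rx 12).
keline, jorate, and orbane present → torate forms (Rx 6).
keline and torate present → orbine forms (Rx 2).

Yes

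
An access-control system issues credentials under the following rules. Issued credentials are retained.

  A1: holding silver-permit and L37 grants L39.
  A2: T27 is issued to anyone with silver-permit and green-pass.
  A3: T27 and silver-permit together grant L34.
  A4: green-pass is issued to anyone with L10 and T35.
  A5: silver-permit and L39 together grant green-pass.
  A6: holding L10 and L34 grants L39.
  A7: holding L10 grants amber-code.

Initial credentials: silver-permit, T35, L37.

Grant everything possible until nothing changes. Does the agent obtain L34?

Yes

Holding silver-permit and L37 grants L39 (A1).
Holding silver-permit and L39 grants green-pass (A5).
Holding silver-permit and green-pass grants T27 (A2).
Holding T27 and silver-permit grants L34 (A3).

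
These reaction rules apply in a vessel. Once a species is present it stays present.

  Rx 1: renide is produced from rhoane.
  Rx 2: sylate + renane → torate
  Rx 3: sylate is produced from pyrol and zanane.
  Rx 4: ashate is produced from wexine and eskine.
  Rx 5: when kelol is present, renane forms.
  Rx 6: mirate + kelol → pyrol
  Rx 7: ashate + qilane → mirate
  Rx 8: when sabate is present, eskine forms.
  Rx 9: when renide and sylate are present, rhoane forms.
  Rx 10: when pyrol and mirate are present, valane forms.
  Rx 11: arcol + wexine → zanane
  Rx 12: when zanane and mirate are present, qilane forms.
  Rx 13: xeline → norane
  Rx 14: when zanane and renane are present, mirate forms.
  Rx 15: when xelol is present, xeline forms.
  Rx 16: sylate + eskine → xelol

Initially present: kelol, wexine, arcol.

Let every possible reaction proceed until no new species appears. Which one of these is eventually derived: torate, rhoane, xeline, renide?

torate

kelol present → renane forms (Rx 5).
arcol and wexine present → zanane forms (Rx 11).
zanane and renane present → mirate forms (Rx 14).
mirate and kelol present → pyrol forms (Rx 6).
pyrol and zanane present → sylate forms (Rx 3).
sylate and renane present → torate forms (Rx 2).
renide would need rhoane (Rx 1), but rhoane never forms. xeline would need xelol (Rx 15), but xelol never forms. rhoane would need renide and sylate (Rx 9), but renide never forms.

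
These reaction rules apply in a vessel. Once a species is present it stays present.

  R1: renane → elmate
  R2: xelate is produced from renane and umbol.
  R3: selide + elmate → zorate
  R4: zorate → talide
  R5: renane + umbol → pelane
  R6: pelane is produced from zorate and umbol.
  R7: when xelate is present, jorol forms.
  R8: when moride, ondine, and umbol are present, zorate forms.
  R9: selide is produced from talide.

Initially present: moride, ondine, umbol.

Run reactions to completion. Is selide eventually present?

Yes

moride, ondine, and umbol present → zorate forms (R8).
zorate present → talide forms (R4).
talide present → selide forms (R9).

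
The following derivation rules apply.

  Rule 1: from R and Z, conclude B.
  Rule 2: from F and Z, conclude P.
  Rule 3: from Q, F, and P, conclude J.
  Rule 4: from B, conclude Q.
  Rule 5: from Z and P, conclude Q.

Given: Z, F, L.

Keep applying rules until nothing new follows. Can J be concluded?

F and Z hold, so P follows (Rule 2).
From Z and P, Rule 5 gives Q.
From Q, F, and P, Rule 3 gives J.

Yes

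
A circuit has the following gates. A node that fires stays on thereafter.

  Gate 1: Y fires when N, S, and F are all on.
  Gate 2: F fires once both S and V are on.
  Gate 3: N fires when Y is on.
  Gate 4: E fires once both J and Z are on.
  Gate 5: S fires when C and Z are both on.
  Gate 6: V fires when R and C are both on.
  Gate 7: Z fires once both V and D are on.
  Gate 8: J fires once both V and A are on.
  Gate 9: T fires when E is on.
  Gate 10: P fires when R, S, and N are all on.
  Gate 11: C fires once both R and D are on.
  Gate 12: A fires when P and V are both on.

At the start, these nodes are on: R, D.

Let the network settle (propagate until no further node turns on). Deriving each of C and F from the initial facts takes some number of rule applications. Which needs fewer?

C: R and D are on, so C fires (Gate 11). [1 rule application]
F: R and D are on, so C fires (Gate 11). R and C are on, so V fires (Gate 6). V and D are on, so Z fires (Gate 7). Gate 5: C and Z on → S on. Gate 2: S and V on → F on. [5 rule applications]
C needs fewer.

C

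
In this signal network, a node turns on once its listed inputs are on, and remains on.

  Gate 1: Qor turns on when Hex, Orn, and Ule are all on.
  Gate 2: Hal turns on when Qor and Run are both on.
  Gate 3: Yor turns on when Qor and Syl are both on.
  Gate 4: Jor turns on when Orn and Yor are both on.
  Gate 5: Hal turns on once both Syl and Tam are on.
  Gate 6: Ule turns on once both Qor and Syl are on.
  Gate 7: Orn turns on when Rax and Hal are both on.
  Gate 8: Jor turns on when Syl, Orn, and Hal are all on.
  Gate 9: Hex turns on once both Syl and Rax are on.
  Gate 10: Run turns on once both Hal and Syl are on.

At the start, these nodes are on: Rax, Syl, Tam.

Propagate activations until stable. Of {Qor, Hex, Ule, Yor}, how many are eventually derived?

1

Syl and Rax are on, so Hex turns on (Gate 9).
Qor would need Hex, Orn, and Ule (Gate 1), but Ule never turns on.
Hex: reached.
Ule would need Qor and Syl (Gate 6), but Qor never turns on.
Yor would need Qor and Syl (Gate 3), but Qor never turns on.
Reached: Hex — 1 of the 4.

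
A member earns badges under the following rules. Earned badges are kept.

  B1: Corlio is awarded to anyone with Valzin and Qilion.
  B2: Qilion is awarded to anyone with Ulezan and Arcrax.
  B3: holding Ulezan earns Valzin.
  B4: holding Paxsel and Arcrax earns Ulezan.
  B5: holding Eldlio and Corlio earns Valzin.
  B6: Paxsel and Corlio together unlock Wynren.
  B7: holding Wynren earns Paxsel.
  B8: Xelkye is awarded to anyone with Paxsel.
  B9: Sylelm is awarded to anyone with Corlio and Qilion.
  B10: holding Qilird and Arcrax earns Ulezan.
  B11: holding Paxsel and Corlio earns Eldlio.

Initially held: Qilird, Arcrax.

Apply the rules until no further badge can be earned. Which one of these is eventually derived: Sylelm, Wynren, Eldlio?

With Qilird and Arcrax, Ulezan is earned (B10).
With Ulezan, Valzin is earned (B3).
With Ulezan and Arcrax, Qilion is earned (B2).
With Valzin and Qilion, Corlio is earned (B1).
With Corlio and Qilion, Sylelm is earned (B9).
Eldlio would need Paxsel and Corlio (B11), but Paxsel is never earned. Wynren would need Paxsel and Corlio (B6), but Paxsel is never earned.

Sylelm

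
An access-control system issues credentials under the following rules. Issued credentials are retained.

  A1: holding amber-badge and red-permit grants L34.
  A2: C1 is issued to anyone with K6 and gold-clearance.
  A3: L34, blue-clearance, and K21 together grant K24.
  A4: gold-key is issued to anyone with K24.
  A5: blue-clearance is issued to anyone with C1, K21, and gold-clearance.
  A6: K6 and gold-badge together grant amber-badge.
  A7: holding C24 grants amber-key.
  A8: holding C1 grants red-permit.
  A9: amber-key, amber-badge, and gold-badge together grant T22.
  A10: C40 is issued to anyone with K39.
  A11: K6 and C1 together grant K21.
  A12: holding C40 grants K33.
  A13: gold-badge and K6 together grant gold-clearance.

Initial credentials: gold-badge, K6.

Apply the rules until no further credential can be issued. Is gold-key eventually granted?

Yes

Holding gold-badge and K6 grants gold-clearance (A13).
Holding K6 and gold-badge grants amber-badge (A6).
Holding K6 and gold-clearance grants C1 (A2).
Holding K6 and C1 grants K21 (A11).
Holding C1 grants red-permit (A8).
Holding C1, K21, and gold-clearance grants blue-clearance (A5).
Holding amber-badge and red-permit grants L34 (A1).
Holding L34, blue-clearance, and K21 grants K24 (A3).
Holding K24 grants gold-key (A4).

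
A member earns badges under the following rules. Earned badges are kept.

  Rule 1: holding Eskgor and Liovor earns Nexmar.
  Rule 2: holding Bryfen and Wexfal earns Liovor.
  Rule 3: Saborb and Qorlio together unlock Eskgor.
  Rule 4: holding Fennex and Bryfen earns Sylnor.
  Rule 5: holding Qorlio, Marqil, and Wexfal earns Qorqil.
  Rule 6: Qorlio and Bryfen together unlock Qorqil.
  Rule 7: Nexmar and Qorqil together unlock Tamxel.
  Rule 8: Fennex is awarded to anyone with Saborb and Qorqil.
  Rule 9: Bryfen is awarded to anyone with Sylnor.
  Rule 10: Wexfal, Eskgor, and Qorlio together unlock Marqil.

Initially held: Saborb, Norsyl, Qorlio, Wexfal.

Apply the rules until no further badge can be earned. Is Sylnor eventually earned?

Sylnor would need Fennex and Bryfen (Rule 4), but Bryfen is never earned.

No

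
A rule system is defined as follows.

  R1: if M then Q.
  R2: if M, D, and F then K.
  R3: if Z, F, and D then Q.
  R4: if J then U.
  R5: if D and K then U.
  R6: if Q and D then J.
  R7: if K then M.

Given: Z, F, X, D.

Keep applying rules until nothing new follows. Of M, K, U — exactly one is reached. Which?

Z, F, and D hold, so Q follows (R3).
Q and D hold, so J follows (R6).
From J, R4 gives U.
M would need K (R7), but K is never established. K would need M, D, and F (R2), but M is never established.

U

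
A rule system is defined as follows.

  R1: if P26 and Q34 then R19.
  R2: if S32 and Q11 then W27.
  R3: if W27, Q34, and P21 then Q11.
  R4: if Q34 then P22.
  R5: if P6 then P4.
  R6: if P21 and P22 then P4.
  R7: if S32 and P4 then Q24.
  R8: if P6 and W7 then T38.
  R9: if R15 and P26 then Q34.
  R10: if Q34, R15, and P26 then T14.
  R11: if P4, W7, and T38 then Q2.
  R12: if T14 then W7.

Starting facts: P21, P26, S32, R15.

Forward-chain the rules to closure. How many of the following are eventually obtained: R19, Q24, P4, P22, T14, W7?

6

R15 and P26 hold, so Q34 follows (R9).
From P26 and Q34, R1 gives R19.
Q34 holds, so P22 follows (R4).
Q34, R15, and P26 hold, so T14 follows (R10).
From P21 and P22, R6 gives P4.
From T14, R12 gives W7.
S32 and P4 hold, so Q24 follows (R7).
R19: reached.
Q24: reached.
P4: reached.
P22: reached.
T14: reached.
W7: reached.
All 6 are reached.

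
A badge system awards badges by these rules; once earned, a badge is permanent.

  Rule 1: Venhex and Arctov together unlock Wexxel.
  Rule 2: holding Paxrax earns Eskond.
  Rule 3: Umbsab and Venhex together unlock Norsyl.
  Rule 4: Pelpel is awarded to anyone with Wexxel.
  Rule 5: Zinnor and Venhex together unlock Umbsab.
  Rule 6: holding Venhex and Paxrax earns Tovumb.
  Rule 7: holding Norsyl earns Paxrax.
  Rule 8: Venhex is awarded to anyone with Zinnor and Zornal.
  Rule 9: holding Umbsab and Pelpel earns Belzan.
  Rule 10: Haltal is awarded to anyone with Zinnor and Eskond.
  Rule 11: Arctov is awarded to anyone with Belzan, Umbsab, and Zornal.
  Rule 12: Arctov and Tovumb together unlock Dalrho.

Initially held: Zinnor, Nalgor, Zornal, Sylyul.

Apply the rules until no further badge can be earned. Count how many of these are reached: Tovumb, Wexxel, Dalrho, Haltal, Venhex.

3

With Zinnor and Zornal, Venhex is earned (Rule 8).
With Zinnor and Venhex, Umbsab is earned (Rule 5).
With Umbsab and Venhex, Norsyl is earned (Rule 3).
With Norsyl, Paxrax is earned (Rule 7).
With Venhex and Paxrax, Tovumb is earned (Rule 6).
With Paxrax, Eskond is earned (Rule 2).
With Zinnor and Eskond, Haltal is earned (Rule 10).
Tovumb: reached.
Wexxel would need Venhex and Arctov (Rule 1), but Arctov is never earned.
Dalrho would need Arctov and Tovumb (Rule 12), but Arctov is never earned.
Haltal: reached.
Venhex: reached.
Reached: Tovumb, Haltal, and Venhex — 3 of the 5.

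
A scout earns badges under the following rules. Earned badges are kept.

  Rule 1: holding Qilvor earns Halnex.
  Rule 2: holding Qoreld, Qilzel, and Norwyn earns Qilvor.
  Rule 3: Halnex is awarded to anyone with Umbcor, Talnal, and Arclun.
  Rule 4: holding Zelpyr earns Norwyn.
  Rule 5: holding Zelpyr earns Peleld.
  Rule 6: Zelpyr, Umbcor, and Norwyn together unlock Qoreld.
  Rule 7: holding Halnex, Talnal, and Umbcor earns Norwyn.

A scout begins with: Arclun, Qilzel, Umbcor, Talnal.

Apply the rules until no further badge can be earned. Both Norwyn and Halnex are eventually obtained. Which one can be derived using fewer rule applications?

Halnex: With Umbcor, Talnal, and Arclun, Halnex is earned (Rule 3). [1 rule application]
Norwyn: With Umbcor, Talnal, and Arclun, Halnex is earned (Rule 3). With Halnex, Talnal, and Umbcor, Norwyn is earned (Rule 7). [2 rule applications]
Halnex needs fewer.

Halnex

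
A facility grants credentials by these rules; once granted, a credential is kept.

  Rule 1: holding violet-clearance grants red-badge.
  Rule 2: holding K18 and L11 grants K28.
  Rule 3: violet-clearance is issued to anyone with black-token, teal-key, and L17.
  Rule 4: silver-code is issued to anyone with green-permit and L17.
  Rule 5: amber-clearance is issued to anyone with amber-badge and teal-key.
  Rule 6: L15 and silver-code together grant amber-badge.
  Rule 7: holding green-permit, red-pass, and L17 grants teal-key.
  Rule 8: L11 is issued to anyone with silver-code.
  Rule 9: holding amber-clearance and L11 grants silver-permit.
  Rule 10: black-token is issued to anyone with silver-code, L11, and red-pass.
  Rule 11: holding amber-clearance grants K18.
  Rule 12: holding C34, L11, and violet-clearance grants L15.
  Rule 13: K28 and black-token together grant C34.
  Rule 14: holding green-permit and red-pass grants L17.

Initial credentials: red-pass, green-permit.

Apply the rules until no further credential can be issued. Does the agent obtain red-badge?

Yes

Holding green-permit and red-pass grants L17 (Rule 14).
Holding green-permit, red-pass, and L17 grants teal-key (Rule 7).
Holding green-permit and L17 grants silver-code (Rule 4).
Holding silver-code grants L11 (Rule 8).
Holding silver-code, L11, and red-pass grants black-token (Rule 10).
Holding black-token, teal-key, and L17 grants violet-clearance (Rule 3).
Holding violet-clearance grants red-badge (Rule 1).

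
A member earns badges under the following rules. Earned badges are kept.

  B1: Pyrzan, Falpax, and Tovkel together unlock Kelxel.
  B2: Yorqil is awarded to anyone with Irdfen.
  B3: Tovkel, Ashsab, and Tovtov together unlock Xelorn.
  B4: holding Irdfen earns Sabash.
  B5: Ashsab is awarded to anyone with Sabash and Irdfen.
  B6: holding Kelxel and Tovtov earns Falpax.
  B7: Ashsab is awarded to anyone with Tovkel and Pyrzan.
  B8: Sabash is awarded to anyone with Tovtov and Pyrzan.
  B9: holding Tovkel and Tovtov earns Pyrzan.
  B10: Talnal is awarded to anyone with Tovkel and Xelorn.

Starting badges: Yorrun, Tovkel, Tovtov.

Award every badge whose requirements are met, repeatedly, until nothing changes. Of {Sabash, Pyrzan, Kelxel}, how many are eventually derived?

2

With Tovkel and Tovtov, Pyrzan is earned (B9).
With Tovtov and Pyrzan, Sabash is earned (B8).
Sabash: reached.
Pyrzan: reached.
Kelxel would need Pyrzan, Falpax, and Tovkel (B1), but Falpax is never earned.
Reached: Sabash and Pyrzan — 2 of the 3.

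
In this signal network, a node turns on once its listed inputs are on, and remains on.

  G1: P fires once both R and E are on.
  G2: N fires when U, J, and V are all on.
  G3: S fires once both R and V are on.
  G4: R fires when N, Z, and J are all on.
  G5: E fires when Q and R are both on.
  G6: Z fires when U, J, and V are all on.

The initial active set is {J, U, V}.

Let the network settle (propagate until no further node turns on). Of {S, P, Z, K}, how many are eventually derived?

2

U, J, and V are on, so N fires (G2).
G6: U, J, and V on → Z on.
G4: N, Z, and J on → R on.
G3: R and V on → S on.
S: reached.
P would need R and E (G1), but E never turns on.
Z: reached.
No rule produces K, and it is not given.
Reached: S and Z — 2 of the 4.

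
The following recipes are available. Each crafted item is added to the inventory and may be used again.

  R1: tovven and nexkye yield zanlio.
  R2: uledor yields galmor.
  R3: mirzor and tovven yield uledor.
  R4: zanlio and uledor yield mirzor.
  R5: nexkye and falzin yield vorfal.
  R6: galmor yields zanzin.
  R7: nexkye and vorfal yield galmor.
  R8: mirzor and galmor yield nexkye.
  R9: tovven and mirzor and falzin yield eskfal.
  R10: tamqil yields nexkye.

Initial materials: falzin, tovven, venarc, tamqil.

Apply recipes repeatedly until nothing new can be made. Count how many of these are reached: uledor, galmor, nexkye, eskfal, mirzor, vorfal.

3

Using R10, tamqil makes nexkye.
Using R5, nexkye and falzin make vorfal.
nexkye and vorfal → galmor (R7).
uledor would need mirzor and tovven (R3), but mirzor is never obtained.
galmor: reached.
nexkye: reached.
eskfal would need tovven, mirzor, and falzin (R9), but mirzor is never obtained.
mirzor would need zanlio and uledor (R4), but uledor is never obtained.
vorfal: reached.
Reached: galmor, nexkye, and vorfal — 3 of the 6.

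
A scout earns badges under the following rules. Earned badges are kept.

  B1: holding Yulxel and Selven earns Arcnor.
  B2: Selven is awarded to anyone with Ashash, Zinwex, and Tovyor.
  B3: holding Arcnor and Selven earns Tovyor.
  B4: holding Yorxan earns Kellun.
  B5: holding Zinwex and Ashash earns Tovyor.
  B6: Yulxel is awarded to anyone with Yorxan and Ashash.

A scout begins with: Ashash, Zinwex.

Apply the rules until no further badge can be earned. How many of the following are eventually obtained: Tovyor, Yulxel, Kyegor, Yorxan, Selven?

With Zinwex and Ashash, Tovyor is earned (B5).
With Ashash, Zinwex, and Tovyor, Selven is earned (B2).
Tovyor: reached.
Yulxel would need Yorxan and Ashash (B6), but Yorxan is never earned.
No rule produces Kyegor, and it is not given.
No rule produces Yorxan, and it is not given.
Selven: reached.
Reached: Tovyor and Selven — 2 of the 5.

2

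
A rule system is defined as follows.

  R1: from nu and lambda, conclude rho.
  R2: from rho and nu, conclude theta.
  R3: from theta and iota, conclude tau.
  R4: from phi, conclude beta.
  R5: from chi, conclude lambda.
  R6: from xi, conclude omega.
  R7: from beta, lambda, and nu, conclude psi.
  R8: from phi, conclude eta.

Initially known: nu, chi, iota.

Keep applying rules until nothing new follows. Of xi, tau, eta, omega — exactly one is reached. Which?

tau

From chi, R5 gives lambda.
nu and lambda hold, so rho follows (R1).
From rho and nu, R2 gives theta.
theta and iota hold, so tau follows (R3).
eta would need phi (R8), but phi is never established. No rule produces xi, and it is not given. omega would need xi (R6), but xi is never established.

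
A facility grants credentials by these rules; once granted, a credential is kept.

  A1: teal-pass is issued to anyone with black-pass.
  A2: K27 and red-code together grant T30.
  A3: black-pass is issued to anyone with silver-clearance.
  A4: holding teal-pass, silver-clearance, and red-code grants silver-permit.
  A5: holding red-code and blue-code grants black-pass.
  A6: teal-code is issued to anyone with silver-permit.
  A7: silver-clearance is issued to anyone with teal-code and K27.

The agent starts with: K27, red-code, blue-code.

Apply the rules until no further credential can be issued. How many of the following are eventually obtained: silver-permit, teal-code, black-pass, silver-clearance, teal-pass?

Holding red-code and blue-code grants black-pass (A5).
Holding black-pass grants teal-pass (A1).
silver-permit would need teal-pass, silver-clearance, and red-code (A4), but silver-clearance is never granted.
teal-code would need silver-permit (A6), but silver-permit is never granted.
black-pass: reached.
silver-clearance would need teal-code and K27 (A7), but teal-code is never granted.
teal-pass: reached.
Reached: black-pass and teal-pass — 2 of the 5.

2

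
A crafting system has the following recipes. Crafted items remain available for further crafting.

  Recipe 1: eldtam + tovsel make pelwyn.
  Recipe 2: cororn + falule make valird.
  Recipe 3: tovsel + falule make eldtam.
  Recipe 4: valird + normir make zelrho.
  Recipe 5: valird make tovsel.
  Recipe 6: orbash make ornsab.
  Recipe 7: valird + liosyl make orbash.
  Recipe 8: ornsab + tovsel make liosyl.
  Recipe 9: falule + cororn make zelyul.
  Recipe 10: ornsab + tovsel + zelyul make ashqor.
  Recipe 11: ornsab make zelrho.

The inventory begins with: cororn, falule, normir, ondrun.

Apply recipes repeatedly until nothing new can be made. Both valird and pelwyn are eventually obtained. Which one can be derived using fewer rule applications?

valird: Using Recipe 2, cororn and falule make valird. [1 rule application]
pelwyn: cororn + falule → valird (Recipe 2). valird → tovsel (Recipe 5). tovsel + falule → eldtam (Recipe 3). Using Recipe 1, eldtam and tovsel make pelwyn. [4 rule applications]
valird needs fewer.

valird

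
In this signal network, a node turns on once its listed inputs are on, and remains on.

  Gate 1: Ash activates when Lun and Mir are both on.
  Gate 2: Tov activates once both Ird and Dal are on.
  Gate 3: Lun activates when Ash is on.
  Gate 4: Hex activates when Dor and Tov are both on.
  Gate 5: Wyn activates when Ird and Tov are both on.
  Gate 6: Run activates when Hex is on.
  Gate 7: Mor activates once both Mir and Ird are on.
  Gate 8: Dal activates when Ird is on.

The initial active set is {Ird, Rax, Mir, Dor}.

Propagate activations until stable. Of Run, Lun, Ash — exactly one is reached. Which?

Ird is on, so Dal activates (Gate 8).
Gate 2: Ird and Dal on → Tov on.
Gate 4: Dor and Tov on → Hex on.
Gate 6: Hex on → Run on.
Ash would need Lun and Mir (Gate 1), but Lun never turns on. Lun would need Ash (Gate 3), but Ash never turns on.

Run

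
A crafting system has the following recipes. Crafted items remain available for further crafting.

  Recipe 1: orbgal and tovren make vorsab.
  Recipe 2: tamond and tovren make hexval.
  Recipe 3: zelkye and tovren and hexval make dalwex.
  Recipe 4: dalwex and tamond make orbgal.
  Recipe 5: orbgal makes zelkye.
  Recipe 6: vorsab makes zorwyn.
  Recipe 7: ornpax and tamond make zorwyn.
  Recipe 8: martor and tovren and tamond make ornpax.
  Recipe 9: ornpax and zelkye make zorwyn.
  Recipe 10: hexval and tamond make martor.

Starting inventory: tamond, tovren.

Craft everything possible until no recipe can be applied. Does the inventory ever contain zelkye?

No

zelkye would need orbgal (Recipe 5), but orbgal is never obtained.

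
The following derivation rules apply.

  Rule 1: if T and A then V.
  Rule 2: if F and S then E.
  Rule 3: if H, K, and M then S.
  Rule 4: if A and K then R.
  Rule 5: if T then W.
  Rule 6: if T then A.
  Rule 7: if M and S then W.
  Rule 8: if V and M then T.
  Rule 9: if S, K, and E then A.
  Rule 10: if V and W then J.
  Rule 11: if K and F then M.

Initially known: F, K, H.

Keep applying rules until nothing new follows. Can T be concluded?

No

T would need V and M (Rule 8), but V is never established.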